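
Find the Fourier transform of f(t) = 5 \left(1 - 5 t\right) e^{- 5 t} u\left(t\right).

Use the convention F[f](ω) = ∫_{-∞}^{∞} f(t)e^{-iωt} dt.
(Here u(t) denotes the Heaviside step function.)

F(ω) = \frac{5 i \omega}{- \omega^{2} + 10 i \omega + 25}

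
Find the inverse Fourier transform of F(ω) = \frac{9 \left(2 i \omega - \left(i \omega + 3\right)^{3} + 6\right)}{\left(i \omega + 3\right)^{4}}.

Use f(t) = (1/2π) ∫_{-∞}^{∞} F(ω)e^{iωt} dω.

f(t) = 9 \left(t^{2} - 1\right) e^{- 3 t} u\left(t\right)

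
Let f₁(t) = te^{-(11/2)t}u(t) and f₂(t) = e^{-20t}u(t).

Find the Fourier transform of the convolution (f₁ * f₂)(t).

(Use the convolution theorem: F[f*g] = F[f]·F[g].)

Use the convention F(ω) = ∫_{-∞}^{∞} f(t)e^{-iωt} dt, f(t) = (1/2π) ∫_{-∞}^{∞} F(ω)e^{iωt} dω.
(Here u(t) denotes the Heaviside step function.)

F[f₁*f₂](ω) = \frac{4}{\left(i \omega + 20\right) \left(2 i \omega + 11\right)^{2}}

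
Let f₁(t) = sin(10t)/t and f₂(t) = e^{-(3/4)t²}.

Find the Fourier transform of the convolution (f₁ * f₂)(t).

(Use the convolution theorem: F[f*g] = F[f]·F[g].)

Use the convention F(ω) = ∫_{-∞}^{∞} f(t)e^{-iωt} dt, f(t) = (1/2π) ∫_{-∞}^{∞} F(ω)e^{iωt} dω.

F[f₁*f₂](ω) = \begin{cases} \frac{2 \sqrt{3} \pi^{\frac{3}{2}} e^{- \frac{\omega^{2}}{3}}}{3} & \text{for}\: \omega > -10 \wedge \omega < 10 \\0 & \text{otherwise} \end{cases}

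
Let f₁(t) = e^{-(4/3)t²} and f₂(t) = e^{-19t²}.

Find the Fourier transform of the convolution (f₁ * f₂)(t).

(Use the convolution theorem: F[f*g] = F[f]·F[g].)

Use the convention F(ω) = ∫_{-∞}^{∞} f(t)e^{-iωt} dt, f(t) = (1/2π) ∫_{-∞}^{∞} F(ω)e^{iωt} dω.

F[f₁*f₂](ω) = \frac{\sqrt{57} \pi e^{- \frac{61 \omega^{2}}{304}}}{38}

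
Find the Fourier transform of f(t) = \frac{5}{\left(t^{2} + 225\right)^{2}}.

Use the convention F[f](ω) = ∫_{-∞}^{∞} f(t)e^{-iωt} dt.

F(ω) = \frac{\pi \left(15 \left|{\omega}\right| + 1\right) e^{- 15 \left|{\omega}\right|}}{1350}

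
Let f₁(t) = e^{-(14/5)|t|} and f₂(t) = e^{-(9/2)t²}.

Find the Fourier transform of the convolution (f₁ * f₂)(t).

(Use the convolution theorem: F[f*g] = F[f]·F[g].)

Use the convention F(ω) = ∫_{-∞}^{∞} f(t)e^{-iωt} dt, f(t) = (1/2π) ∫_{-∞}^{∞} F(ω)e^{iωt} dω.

F[f₁*f₂](ω) = \frac{140 \sqrt{2} \sqrt{\pi} e^{- \frac{\omega^{2}}{18}}}{3 \left(25 \omega^{2} + 196\right)}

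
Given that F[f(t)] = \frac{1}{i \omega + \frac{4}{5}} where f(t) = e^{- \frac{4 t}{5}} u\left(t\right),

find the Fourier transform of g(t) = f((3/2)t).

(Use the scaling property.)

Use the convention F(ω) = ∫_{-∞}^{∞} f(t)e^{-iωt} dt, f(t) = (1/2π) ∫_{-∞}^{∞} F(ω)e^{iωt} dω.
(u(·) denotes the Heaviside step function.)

F[g](ω) = \frac{5}{5 i \omega + 6}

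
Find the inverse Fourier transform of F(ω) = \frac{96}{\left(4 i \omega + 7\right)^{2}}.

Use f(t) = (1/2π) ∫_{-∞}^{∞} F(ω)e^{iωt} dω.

f(t) = 6 t e^{- \frac{7 t}{4}} u\left(t\right)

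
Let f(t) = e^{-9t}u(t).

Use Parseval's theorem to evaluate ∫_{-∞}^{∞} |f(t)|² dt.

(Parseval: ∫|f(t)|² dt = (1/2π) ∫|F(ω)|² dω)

∫|f(t)|² dt = \frac{1}{18}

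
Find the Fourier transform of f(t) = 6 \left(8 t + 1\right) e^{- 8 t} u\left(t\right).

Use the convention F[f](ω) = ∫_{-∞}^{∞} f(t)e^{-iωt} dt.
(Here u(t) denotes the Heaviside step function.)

F(ω) = \frac{6 \left(- i \omega - 16\right)}{\omega^{2} - 16 i \omega - 64}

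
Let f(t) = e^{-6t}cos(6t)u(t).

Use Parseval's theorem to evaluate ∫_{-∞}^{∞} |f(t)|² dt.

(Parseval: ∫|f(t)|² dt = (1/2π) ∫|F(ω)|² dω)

∫|f(t)|² dt = \frac{1}{16}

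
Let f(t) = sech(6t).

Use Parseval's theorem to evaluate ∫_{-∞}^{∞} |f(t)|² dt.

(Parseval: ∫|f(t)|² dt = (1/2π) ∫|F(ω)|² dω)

∫|f(t)|² dt = \frac{1}{3}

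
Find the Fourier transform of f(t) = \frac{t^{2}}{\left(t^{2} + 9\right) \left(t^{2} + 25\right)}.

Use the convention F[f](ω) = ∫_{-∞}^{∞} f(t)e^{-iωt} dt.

F(ω) = \frac{\pi \left(5 - 3 e^{2 \left|{\omega}\right|}\right) e^{- 5 \left|{\omega}\right|}}{16}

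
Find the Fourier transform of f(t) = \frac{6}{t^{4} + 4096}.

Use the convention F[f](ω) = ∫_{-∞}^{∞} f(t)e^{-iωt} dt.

F(ω) = \frac{3 \pi e^{- 4 \sqrt{2} \left|{\omega}\right|} \sin{\left(4 \sqrt{2} \left|{\omega}\right| + \frac{\pi}{4} \right)}}{256}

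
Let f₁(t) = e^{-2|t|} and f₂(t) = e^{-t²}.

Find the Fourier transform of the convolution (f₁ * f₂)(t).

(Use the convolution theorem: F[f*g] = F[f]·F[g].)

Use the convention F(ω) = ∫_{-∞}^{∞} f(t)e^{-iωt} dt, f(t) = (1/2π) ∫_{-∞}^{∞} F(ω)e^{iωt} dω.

F[f₁*f₂](ω) = \frac{4 \sqrt{\pi} e^{- \frac{\omega^{2}}{4}}}{\omega^{2} + 4}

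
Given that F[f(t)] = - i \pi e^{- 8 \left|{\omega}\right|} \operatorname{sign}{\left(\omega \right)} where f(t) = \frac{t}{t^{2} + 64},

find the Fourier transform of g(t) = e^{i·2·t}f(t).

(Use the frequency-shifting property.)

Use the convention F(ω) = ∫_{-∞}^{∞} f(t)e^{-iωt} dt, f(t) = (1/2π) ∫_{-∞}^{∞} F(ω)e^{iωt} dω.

F[g](ω) = - i \pi e^{- 8 \left|{\omega - 2}\right|} \operatorname{sign}{\left(\omega - 2 \right)}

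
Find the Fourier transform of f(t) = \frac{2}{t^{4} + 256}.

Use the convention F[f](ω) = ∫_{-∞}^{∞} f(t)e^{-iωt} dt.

F(ω) = \frac{\pi e^{- 2 \sqrt{2} \left|{\omega}\right|} \sin{\left(2 \sqrt{2} \left|{\omega}\right| + \frac{\pi}{4} \right)}}{32}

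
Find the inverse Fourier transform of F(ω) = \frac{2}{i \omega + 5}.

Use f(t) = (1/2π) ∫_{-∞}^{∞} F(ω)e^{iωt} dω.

f(t) = 2 e^{- 5 t} u\left(t\right)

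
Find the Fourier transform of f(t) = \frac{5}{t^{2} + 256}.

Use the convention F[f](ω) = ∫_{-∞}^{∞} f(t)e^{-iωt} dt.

F(ω) = \frac{5 \pi e^{- 16 \left|{\omega}\right|}}{16}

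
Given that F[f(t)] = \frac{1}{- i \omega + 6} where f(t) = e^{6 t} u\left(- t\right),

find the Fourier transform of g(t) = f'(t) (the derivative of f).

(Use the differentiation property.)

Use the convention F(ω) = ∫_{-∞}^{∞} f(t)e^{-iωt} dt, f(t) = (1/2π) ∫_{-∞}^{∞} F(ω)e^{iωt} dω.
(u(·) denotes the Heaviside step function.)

F[g](ω) = - \frac{\omega}{\omega + 6 i}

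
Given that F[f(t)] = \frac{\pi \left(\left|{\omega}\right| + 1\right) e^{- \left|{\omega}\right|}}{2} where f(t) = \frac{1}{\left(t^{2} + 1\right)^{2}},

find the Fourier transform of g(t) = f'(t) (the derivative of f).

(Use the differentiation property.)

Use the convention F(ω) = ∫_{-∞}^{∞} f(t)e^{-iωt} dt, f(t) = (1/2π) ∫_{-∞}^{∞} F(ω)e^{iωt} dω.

F[g](ω) = \frac{i \pi \omega \left(\left|{\omega}\right| + 1\right) e^{- \left|{\omega}\right|}}{2}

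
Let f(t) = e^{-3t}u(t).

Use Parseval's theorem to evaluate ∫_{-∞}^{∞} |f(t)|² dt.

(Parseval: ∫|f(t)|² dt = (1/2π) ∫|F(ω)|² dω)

∫|f(t)|² dt = \frac{1}{6}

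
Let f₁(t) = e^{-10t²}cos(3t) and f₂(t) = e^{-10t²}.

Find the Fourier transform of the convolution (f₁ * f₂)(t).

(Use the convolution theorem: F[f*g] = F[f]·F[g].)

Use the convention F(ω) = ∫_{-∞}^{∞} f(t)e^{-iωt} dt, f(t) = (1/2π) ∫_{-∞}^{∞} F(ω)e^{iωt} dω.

F[f₁*f₂](ω) = \frac{\pi \left(e^{\frac{3 \omega}{10}} + 1\right) e^{- \frac{\omega^{2}}{20} - \frac{3 \omega}{20} - \frac{9}{40}}}{20}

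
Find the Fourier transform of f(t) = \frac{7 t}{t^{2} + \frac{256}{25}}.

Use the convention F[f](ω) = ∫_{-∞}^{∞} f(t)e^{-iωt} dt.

F(ω) = - 7 i \pi e^{- \frac{16 \left|{\omega}\right|}{5}} \operatorname{sign}{\left(\omega \right)}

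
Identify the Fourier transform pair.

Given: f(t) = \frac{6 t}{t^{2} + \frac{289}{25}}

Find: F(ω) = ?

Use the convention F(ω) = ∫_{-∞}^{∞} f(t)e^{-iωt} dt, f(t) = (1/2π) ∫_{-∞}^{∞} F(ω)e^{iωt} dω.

F(ω) = - 6 i \pi e^{- \frac{17 \left|{\omega}\right|}{5}} \operatorname{sign}{\left(\omega \right)}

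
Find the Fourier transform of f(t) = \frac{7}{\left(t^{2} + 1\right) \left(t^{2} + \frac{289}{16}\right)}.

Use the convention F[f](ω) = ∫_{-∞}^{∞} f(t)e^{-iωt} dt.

F(ω) = \frac{16 \pi e^{- \left|{\omega}\right|}}{39} - \frac{64 \pi e^{- \frac{17 \left|{\omega}\right|}{4}}}{663}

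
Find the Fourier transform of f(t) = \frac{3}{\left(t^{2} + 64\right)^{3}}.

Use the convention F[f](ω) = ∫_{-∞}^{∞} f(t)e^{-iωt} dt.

F(ω) = \frac{3 \pi \left(64 \omega^{2} + 24 \left|{\omega}\right| + 3\right) e^{- 8 \left|{\omega}\right|}}{262144}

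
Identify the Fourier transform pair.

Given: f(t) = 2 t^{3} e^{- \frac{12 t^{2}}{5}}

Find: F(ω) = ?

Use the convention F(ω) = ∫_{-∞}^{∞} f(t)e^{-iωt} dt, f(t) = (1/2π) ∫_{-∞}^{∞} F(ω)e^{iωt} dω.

F(ω) = \frac{25 \sqrt{15} i \sqrt{\pi} \omega \left(5 \omega^{2} - 72\right) e^{- \frac{5 \omega^{2}}{48}}}{41472}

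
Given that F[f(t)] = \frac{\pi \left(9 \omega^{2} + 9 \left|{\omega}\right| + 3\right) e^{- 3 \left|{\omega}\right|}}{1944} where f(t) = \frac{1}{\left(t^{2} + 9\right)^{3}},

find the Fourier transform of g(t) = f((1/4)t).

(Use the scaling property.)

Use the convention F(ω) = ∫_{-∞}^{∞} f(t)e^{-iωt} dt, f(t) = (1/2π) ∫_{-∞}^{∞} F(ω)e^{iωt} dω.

F[g](ω) = \frac{\pi \left(48 \omega^{2} + 12 \left|{\omega}\right| + 1\right) e^{- 12 \left|{\omega}\right|}}{162}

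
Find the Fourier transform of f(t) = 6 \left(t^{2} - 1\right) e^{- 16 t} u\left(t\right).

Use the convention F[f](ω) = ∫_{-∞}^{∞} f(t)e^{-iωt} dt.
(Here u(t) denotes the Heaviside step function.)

F(ω) = \frac{6 \left(2 i \omega - \left(i \omega + 16\right)^{3} + 32\right)}{\left(i \omega + 16\right)^{4}}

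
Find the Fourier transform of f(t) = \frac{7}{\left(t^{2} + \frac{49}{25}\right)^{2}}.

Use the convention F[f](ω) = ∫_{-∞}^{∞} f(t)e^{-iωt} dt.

F(ω) = \frac{25 \pi \left(7 \left|{\omega}\right| + 5\right) e^{- \frac{7 \left|{\omega}\right|}{5}}}{98}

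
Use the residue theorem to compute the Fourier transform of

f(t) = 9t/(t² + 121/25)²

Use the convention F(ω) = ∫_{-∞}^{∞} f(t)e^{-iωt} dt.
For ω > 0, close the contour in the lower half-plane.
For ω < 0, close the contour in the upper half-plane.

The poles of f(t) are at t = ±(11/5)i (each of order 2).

Let g(z) = f(z)e^{-iωz}; for large |z| the factor e^{-iωz} decays in the lower half-plane when ω > 0 and in the upper half-plane when ω < 0.

Case ω > 0 (lower half-plane, clockwise contour ⇒ F(ω) = -2πi·ΣRes):
  Res_{z = - \frac{11 i}{5}} g(z) = \frac{45 \omega e^{- \frac{11 \omega}{5}}}{44} (pole of order 2)
  F(ω) = -2πi·ΣRes = - \frac{45 i \pi \omega e^{- \frac{11 \omega}{5}}}{22}

Case ω < 0 (upper half-plane, counterclockwise contour ⇒ F(ω) = +2πi·ΣRes):
  Res_{z = \frac{11 i}{5}} g(z) = - \frac{45 \omega e^{\frac{11 \omega}{5}}}{44} (pole of order 2)
  F(ω) = 2πi·ΣRes = - \frac{45 i \pi \omega e^{\frac{11 \omega}{5}}}{22}

Both cases combine into a single formula in |ω|:

F(ω) = - \frac{45 i \pi \omega e^{- \frac{11 \left|{\omega}\right|}{5}}}{22}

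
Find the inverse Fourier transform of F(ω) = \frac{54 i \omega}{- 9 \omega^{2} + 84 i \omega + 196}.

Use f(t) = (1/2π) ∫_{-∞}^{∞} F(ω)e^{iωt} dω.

f(t) = 6 \left(1 - \frac{14 t}{3}\right) e^{- \frac{14 t}{3}} u\left(t\right)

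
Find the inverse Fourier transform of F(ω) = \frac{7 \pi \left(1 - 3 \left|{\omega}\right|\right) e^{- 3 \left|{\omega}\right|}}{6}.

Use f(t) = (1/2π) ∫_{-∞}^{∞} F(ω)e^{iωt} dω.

f(t) = \frac{7 t^{2}}{\left(t^{2} + 9\right)^{2}}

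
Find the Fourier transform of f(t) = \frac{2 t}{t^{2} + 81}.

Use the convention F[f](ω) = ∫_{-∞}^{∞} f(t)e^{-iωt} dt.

F(ω) = - 2 i \pi e^{- 9 \left|{\omega}\right|} \operatorname{sign}{\left(\omega \right)}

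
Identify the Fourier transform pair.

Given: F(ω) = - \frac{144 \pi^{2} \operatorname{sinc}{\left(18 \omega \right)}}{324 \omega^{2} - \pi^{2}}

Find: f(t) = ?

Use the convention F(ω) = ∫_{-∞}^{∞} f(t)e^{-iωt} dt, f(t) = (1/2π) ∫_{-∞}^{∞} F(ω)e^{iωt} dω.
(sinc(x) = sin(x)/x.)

f(t) = 8 \left(\begin{cases} \cos^{2}{\left(\frac{\pi t}{36} \right)} & \text{for}\: \left|{t}\right| < 18 \\0 & \text{otherwise} \end{cases}\right)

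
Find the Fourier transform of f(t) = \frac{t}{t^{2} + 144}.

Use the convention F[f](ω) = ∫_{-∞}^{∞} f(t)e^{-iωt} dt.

F(ω) = - i \pi e^{- 12 \left|{\omega}\right|} \operatorname{sign}{\left(\omega \right)}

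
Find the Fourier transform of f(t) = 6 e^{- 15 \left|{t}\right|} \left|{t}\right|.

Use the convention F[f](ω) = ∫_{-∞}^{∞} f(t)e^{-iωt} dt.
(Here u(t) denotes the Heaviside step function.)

F(ω) = \frac{12 \left(225 - \omega^{2}\right)}{\left(\omega^{2} + 225\right)^{2}}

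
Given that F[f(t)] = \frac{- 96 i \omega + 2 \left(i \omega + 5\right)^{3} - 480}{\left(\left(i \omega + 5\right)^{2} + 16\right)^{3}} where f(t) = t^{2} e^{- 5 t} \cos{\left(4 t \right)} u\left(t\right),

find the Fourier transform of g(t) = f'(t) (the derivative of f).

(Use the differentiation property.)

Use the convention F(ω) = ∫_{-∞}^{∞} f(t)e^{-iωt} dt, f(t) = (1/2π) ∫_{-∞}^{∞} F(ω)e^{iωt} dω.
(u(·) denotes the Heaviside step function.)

F[g](ω) = - \frac{2 i \omega \left(48 i \omega - \left(i \omega + 5\right)^{3} + 240\right)}{\left(\left(i \omega + 5\right)^{2} + 16\right)^{3}}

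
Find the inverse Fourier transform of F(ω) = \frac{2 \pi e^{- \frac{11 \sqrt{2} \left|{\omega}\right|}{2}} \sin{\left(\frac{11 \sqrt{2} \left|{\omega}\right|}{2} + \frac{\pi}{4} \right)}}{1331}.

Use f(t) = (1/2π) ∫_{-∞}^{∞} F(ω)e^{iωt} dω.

f(t) = \frac{2}{t^{4} + 14641}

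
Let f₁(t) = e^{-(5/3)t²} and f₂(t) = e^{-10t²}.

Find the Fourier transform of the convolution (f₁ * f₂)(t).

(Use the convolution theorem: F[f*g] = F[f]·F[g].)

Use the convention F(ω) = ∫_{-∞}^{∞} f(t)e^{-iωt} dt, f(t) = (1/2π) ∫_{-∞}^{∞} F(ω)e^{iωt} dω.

F[f₁*f₂](ω) = \frac{\sqrt{6} \pi e^{- \frac{7 \omega^{2}}{40}}}{10}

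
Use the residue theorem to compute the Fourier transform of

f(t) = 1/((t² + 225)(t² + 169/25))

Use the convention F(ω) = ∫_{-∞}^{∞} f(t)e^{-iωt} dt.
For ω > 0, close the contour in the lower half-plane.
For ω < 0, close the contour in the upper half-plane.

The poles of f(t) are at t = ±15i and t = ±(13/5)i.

Let g(z) = f(z)e^{-iωz}; for large |z| the factor e^{-iωz} decays in the lower half-plane when ω > 0 and in the upper half-plane when ω < 0.

Case ω > 0 (lower half-plane, clockwise contour ⇒ F(ω) = -2πi·ΣRes):
  Res_{z = - 15 i} g(z) = - \frac{5 i e^{- 15 \omega}}{32736}
  Res_{z = - \frac{13 i}{5}} g(z) = \frac{125 i e^{- \frac{13 \omega}{5}}}{141856}
  F(ω) = -2πi·ΣRes = - \frac{5 \pi e^{- 15 \omega}}{16368} + \frac{125 \pi e^{- \frac{13 \omega}{5}}}{70928}

Case ω < 0 (upper half-plane, counterclockwise contour ⇒ F(ω) = +2πi·ΣRes):
  Res_{z = 15 i} g(z) = \frac{5 i e^{15 \omega}}{32736}
  Res_{z = \frac{13 i}{5}} g(z) = - \frac{125 i e^{\frac{13 \omega}{5}}}{141856}
  F(ω) = 2πi·ΣRes = \frac{5 \pi \left(75 e^{\frac{13 \omega}{5}} - 13 e^{15 \omega}\right)}{212784}

Both cases combine into a single formula in |ω|:

F(ω) = - \frac{5 \pi e^{- 15 \left|{\omega}\right|}}{16368} + \frac{125 \pi e^{- \frac{13 \left|{\omega}\right|}{5}}}{70928}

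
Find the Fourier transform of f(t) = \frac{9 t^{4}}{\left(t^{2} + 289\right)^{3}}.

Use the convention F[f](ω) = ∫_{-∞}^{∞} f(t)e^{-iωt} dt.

F(ω) = \frac{9 \pi \left(289 \omega^{2} - 85 \left|{\omega}\right| + 3\right) e^{- 17 \left|{\omega}\right|}}{136}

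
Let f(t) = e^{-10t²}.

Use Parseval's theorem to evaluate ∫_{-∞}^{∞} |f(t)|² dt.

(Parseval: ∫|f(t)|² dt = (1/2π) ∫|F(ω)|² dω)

∫|f(t)|² dt = \frac{\sqrt{5} \sqrt{\pi}}{10}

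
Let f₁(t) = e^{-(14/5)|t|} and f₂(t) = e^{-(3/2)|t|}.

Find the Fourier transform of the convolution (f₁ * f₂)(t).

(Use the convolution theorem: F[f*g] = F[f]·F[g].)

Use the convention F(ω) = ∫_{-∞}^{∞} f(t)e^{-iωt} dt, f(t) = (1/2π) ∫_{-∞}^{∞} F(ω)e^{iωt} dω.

F[f₁*f₂](ω) = \frac{1680}{100 \omega^{4} + 1009 \omega^{2} + 1764}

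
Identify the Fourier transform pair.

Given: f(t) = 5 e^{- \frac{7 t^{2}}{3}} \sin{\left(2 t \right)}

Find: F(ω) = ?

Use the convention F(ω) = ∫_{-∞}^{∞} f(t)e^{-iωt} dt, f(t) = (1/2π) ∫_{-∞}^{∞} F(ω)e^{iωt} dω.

F(ω) = \frac{5 \sqrt{21} i \sqrt{\pi} \left(1 - e^{\frac{6 \omega}{7}}\right) e^{- \frac{3 \omega^{2}}{28} - \frac{3 \omega}{7} - \frac{3}{7}}}{14}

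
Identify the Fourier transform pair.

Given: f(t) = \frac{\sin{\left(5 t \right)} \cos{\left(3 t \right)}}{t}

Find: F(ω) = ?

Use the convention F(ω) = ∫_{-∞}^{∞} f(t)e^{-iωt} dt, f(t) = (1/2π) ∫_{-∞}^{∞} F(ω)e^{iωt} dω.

F(ω) = \begin{cases} \pi & \text{for}\: \omega > -2 \wedge \omega < 2 \\\frac{\pi}{2} & \text{for}\: \omega > -8 \wedge \omega < 8 \\0 & \text{otherwise} \end{cases}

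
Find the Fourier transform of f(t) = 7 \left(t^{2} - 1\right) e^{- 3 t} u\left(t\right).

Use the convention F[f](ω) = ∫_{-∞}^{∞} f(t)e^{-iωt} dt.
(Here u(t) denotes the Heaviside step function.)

F(ω) = \frac{7 \left(2 i \omega - \left(i \omega + 3\right)^{3} + 6\right)}{\left(i \omega + 3\right)^{4}}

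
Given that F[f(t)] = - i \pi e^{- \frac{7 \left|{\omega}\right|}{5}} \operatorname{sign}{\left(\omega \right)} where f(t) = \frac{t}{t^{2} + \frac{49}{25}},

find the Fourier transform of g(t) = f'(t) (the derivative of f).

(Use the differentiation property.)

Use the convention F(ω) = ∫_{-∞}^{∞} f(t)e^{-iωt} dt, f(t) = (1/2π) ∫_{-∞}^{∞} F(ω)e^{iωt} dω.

F[g](ω) = \pi \omega e^{- \frac{7 \left|{\omega}\right|}{5}} \operatorname{sign}{\left(\omega \right)}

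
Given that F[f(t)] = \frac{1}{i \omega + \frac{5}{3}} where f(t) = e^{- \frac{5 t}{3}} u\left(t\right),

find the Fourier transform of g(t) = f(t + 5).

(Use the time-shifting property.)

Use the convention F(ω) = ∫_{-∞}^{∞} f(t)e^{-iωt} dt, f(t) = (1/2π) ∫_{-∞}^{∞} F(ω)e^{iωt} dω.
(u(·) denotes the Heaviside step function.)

F[g](ω) = \frac{3 e^{5 i \omega}}{3 i \omega + 5}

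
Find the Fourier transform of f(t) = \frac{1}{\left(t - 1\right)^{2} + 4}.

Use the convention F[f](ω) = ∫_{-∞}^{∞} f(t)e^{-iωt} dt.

F(ω) = \frac{\pi e^{- i \omega - 2 \left|{\omega}\right|}}{2}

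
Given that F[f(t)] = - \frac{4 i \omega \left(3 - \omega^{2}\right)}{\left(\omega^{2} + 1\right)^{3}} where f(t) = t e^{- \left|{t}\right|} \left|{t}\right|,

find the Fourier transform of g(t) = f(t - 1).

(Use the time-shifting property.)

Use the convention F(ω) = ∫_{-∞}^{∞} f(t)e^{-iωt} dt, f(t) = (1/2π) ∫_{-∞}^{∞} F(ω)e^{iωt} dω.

F[g](ω) = \frac{4 i \omega \left(\omega^{2} - 3\right) e^{- i \omega}}{\left(\omega^{2} + 1\right)^{3}}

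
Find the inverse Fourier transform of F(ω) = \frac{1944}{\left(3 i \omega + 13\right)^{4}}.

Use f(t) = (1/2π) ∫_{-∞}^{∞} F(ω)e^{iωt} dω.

f(t) = 4 t^{3} e^{- \frac{13 t}{3}} u\left(t\right)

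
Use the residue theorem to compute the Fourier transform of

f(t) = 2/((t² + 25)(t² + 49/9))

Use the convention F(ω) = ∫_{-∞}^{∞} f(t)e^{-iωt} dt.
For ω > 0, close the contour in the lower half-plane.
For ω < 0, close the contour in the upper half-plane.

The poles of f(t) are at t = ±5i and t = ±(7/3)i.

Let g(z) = f(z)e^{-iωz}; for large |z| the factor e^{-iωz} decays in the lower half-plane when ω > 0 and in the upper half-plane when ω < 0.

Case ω > 0 (lower half-plane, clockwise contour ⇒ F(ω) = -2πi·ΣRes):
  Res_{z = - 5 i} g(z) = - \frac{9 i e^{- 5 \omega}}{880}
  Res_{z = - \frac{7 i}{3}} g(z) = \frac{27 i e^{- \frac{7 \omega}{3}}}{1232}
  F(ω) = -2πi·ΣRes = - \frac{9 \pi e^{- 5 \omega}}{440} + \frac{27 \pi e^{- \frac{7 \omega}{3}}}{616}

Case ω < 0 (upper half-plane, counterclockwise contour ⇒ F(ω) = +2πi·ΣRes):
  Res_{z = 5 i} g(z) = \frac{9 i e^{5 \omega}}{880}
  Res_{z = \frac{7 i}{3}} g(z) = - \frac{27 i e^{\frac{7 \omega}{3}}}{1232}
  F(ω) = 2πi·ΣRes = \frac{9 \pi \left(15 e^{\frac{7 \omega}{3}} - 7 e^{5 \omega}\right)}{3080}

Both cases combine into a single formula in |ω|:

F(ω) = - \frac{9 \pi e^{- 5 \left|{\omega}\right|}}{440} + \frac{27 \pi e^{- \frac{7 \left|{\omega}\right|}{3}}}{616}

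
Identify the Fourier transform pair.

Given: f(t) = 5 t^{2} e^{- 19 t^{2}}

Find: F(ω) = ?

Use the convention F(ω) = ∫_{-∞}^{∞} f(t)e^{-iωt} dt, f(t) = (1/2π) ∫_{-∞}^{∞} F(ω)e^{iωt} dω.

F(ω) = \frac{5 \sqrt{19} \sqrt{\pi} \left(38 - \omega^{2}\right) e^{- \frac{\omega^{2}}{76}}}{27436}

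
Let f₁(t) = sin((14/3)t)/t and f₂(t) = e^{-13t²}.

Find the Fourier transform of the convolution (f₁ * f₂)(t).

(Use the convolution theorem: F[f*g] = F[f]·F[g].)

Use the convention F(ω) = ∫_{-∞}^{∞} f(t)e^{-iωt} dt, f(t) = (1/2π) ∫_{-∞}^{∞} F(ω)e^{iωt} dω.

F[f₁*f₂](ω) = \begin{cases} \frac{\sqrt{13} \pi^{\frac{3}{2}} e^{- \frac{\omega^{2}}{52}}}{13} & \text{for}\: \omega > - \frac{14}{3} \wedge \omega < \frac{14}{3} \\0 & \text{otherwise} \end{cases}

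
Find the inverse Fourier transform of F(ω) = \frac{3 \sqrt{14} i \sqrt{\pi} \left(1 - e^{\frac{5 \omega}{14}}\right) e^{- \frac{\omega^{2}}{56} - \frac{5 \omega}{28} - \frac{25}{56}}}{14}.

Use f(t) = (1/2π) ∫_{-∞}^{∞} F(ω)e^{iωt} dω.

f(t) = 6 e^{- 14 t^{2}} \sin{\left(5 t \right)}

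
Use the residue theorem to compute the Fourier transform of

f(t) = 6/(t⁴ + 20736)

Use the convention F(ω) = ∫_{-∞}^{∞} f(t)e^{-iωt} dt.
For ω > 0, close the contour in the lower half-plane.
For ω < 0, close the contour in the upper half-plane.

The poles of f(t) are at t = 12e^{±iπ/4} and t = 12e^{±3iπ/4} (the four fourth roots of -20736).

Let g(z) = f(z)e^{-iωz}; for large |z| the factor e^{-iωz} decays in the lower half-plane when ω > 0 and in the upper half-plane when ω < 0.

Case ω > 0 (lower half-plane, clockwise contour ⇒ F(ω) = -2πi·ΣRes):
  Res_{z = - 6 \sqrt{2} - 6 \sqrt{2} i} g(z) = \frac{\sqrt{2} i \left(1 - i\right) e^{6 \sqrt{2} \omega \left(-1 + i\right)}}{2304}
  Res_{z = 6 \sqrt{2} - 6 \sqrt{2} i} g(z) = \frac{\sqrt{2} i \left(1 + i\right) e^{- 6 \sqrt{2} \omega \left(1 + i\right)}}{2304}
  F(ω) = -2πi·ΣRes = \frac{\sqrt{2} \pi \left(1 - i\right) \left(e^{12 \sqrt{2} i \omega} + i\right) e^{- 6 \sqrt{2} \omega \left(1 + i\right)}}{1152} = \frac{\pi e^{- 6 \sqrt{2} \omega} \sin{\left(6 \sqrt{2} \omega + \frac{\pi}{4} \right)}}{288}

Case ω < 0 (upper half-plane, counterclockwise contour ⇒ F(ω) = +2πi·ΣRes):
  Res_{z = 6 \sqrt{2} + 6 \sqrt{2} i} g(z) = \frac{\sqrt{2} i \left(-1 + i\right) e^{6 \sqrt{2} \omega \left(1 - i\right)}}{2304}
  Res_{z = - 6 \sqrt{2} + 6 \sqrt{2} i} g(z) = \frac{\sqrt{2} \left(1 - i\right) e^{6 \sqrt{2} \omega \left(1 + i\right)}}{2304}
  F(ω) = 2πi·ΣRes = - \frac{\sqrt{2} i \pi \left(i \left(1 - i\right) e^{6 \sqrt{2} \omega \left(1 - i\right)} - \left(1 - i\right) e^{6 \sqrt{2} \omega \left(1 + i\right)}\right)}{1152} = \frac{\pi e^{6 \sqrt{2} \omega} \cos{\left(6 \sqrt{2} \omega + \frac{\pi}{4} \right)}}{288}

Both cases combine into a single formula in |ω|:

F(ω) = \frac{\pi e^{- 6 \sqrt{2} \left|{\omega}\right|} \sin{\left(6 \sqrt{2} \left|{\omega}\right| + \frac{\pi}{4} \right)}}{288}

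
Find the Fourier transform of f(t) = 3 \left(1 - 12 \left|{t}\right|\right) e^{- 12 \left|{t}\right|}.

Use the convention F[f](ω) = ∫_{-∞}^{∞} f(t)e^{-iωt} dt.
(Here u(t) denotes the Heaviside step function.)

F(ω) = \frac{144 \omega^{2}}{\left(\omega^{2} + 144\right)^{2}}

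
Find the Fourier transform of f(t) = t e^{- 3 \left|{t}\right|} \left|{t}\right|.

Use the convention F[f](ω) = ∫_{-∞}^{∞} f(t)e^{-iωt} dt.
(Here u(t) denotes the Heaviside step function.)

F(ω) = \frac{4 i \omega \left(\omega^{2} - 27\right)}{\left(\omega^{2} + 9\right)^{3}}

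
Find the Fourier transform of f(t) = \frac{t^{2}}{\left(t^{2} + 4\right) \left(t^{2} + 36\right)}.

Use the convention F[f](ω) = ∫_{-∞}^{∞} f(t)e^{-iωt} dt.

F(ω) = \frac{\pi \left(3 - e^{4 \left|{\omega}\right|}\right) e^{- 6 \left|{\omega}\right|}}{16}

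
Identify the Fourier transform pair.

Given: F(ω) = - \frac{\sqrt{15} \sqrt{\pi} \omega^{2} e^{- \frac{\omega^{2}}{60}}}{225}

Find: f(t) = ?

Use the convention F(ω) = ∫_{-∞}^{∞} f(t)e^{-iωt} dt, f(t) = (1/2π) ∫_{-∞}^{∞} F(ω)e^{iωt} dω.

f(t) = \left(60 t^{2} - 2\right) e^{- 15 t^{2}}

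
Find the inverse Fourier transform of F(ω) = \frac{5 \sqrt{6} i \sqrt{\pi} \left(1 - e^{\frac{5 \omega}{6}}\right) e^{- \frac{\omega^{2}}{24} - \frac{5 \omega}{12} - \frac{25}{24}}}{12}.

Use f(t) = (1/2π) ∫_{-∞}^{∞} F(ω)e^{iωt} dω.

f(t) = 5 e^{- 6 t^{2}} \sin{\left(5 t \right)}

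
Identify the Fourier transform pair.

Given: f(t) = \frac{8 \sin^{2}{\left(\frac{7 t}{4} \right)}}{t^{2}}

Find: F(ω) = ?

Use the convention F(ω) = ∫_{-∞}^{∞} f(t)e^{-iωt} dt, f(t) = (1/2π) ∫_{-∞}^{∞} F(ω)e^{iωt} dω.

F(ω) = \begin{cases} 2 \pi \left(7 - 2 \left|{\omega}\right|\right) & \text{for}\: \omega > - \frac{7}{2} \wedge \omega < \frac{7}{2} \\0 & \text{otherwise} \end{cases}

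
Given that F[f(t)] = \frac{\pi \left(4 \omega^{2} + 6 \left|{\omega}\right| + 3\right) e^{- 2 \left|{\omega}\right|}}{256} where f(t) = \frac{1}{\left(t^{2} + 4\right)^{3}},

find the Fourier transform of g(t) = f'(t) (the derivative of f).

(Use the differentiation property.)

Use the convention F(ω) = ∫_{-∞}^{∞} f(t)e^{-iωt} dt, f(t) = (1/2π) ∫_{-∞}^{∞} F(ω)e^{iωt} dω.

F[g](ω) = \frac{i \pi \omega \left(4 \omega^{2} + 6 \left|{\omega}\right| + 3\right) e^{- 2 \left|{\omega}\right|}}{256}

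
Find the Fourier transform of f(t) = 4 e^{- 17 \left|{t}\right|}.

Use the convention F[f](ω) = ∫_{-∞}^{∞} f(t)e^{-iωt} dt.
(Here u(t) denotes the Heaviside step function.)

F(ω) = \frac{136}{\omega^{2} + 289}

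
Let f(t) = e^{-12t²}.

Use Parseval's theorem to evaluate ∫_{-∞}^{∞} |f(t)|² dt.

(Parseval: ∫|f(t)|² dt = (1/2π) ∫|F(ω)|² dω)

∫|f(t)|² dt = \frac{\sqrt{6} \sqrt{\pi}}{12}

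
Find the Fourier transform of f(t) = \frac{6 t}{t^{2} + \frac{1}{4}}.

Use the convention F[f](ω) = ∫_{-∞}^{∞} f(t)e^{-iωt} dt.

F(ω) = - 6 i \pi e^{- \frac{\left|{\omega}\right|}{2}} \operatorname{sign}{\left(\omega \right)}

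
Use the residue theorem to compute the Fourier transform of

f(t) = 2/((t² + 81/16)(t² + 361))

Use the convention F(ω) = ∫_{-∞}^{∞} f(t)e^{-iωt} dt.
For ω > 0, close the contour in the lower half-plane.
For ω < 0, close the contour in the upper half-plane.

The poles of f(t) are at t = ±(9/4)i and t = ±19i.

Let g(z) = f(z)e^{-iωz}; for large |z| the factor e^{-iωz} decays in the lower half-plane when ω > 0 and in the upper half-plane when ω < 0.

Case ω > 0 (lower half-plane, clockwise contour ⇒ F(ω) = -2πi·ΣRes):
  Res_{z = - \frac{9 i}{4}} g(z) = \frac{64 i e^{- \frac{9 \omega}{4}}}{51255}
  Res_{z = - 19 i} g(z) = - \frac{16 i e^{- 19 \omega}}{108205}
  F(ω) = -2πi·ΣRes = - \frac{32 \pi e^{- 19 \omega}}{108205} + \frac{128 \pi e^{- \frac{9 \omega}{4}}}{51255}

Case ω < 0 (upper half-plane, counterclockwise contour ⇒ F(ω) = +2πi·ΣRes):
  Res_{z = \frac{9 i}{4}} g(z) = - \frac{64 i e^{\frac{9 \omega}{4}}}{51255}
  Res_{z = 19 i} g(z) = \frac{16 i e^{19 \omega}}{108205}
  F(ω) = 2πi·ΣRes = \frac{32 \pi \left(76 e^{\frac{9 \omega}{4}} - 9 e^{19 \omega}\right)}{973845}

Both cases combine into a single formula in |ω|:

F(ω) = - \frac{32 \pi e^{- 19 \left|{\omega}\right|}}{108205} + \frac{128 \pi e^{- \frac{9 \left|{\omega}\right|}{4}}}{51255}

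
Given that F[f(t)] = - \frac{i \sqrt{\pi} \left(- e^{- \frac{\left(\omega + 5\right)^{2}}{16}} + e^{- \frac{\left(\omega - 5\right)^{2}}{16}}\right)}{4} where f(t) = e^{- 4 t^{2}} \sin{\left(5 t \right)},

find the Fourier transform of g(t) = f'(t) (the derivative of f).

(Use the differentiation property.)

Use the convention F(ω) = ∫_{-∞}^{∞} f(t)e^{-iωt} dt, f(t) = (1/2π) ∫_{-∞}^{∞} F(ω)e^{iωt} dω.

F[g](ω) = \frac{\sqrt{\pi} \omega \left(e^{\frac{5 \omega}{4}} - 1\right) e^{- \frac{\omega^{2}}{16} - \frac{5 \omega}{8} - \frac{25}{16}}}{4}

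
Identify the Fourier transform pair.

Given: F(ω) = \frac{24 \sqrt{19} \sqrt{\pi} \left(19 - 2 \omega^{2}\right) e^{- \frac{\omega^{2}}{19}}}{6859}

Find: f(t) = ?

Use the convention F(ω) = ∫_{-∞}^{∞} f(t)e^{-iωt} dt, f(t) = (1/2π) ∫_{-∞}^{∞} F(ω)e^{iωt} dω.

f(t) = 6 t^{2} e^{- \frac{19 t^{2}}{4}}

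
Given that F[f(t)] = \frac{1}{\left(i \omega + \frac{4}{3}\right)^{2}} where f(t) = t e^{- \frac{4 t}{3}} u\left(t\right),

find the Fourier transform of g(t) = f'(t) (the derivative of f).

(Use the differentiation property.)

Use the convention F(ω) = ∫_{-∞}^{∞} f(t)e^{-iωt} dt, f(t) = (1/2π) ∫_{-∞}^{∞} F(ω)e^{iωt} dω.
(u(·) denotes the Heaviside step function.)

F[g](ω) = \frac{9 i \omega}{\left(3 i \omega + 4\right)^{2}}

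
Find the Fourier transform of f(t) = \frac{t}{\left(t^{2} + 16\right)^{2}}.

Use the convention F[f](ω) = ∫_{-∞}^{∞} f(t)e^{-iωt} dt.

F(ω) = - \frac{i \pi \omega e^{- 4 \left|{\omega}\right|}}{8}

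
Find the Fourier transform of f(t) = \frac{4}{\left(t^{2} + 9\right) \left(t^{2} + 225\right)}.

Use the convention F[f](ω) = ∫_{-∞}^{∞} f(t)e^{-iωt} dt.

F(ω) = \frac{\pi \left(5 e^{12 \left|{\omega}\right|} - 1\right) e^{- 15 \left|{\omega}\right|}}{810}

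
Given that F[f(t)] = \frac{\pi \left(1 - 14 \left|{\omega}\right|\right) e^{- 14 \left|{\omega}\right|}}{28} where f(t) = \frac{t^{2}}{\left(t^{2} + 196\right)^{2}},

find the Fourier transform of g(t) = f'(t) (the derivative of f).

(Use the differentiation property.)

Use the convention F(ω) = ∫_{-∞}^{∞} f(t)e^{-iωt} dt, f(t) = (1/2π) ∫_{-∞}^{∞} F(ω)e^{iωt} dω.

F[g](ω) = \frac{i \pi \omega \left(1 - 14 \left|{\omega}\right|\right) e^{- 14 \left|{\omega}\right|}}{28}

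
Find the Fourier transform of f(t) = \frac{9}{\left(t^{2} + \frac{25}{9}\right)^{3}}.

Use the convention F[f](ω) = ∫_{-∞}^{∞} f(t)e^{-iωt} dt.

F(ω) = \frac{243 \pi \left(25 \omega^{2} + 45 \left|{\omega}\right| + 27\right) e^{- \frac{5 \left|{\omega}\right|}{3}}}{25000}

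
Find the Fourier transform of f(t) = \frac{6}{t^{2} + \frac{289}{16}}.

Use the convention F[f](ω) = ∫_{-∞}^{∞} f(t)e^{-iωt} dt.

F(ω) = \frac{24 \pi e^{- \frac{17 \left|{\omega}\right|}{4}}}{17}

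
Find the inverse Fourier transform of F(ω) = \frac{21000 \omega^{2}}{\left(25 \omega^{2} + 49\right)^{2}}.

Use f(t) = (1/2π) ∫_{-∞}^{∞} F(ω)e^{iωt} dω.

f(t) = 6 \left(1 - \frac{7 \left|{t}\right|}{5}\right) e^{- \frac{7 \left|{t}\right|}{5}}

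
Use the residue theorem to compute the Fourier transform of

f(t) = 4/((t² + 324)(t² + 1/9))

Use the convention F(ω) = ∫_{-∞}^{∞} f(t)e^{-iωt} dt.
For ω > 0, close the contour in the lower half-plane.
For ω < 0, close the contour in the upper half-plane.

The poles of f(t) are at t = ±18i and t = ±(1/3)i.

Let g(z) = f(z)e^{-iωz}; for large |z| the factor e^{-iωz} decays in the lower half-plane when ω > 0 and in the upper half-plane when ω < 0.

Case ω > 0 (lower half-plane, clockwise contour ⇒ F(ω) = -2πi·ΣRes):
  Res_{z = - 18 i} g(z) = - \frac{i e^{- 18 \omega}}{2915}
  Res_{z = - \frac{i}{3}} g(z) = \frac{54 i e^{- \frac{\omega}{3}}}{2915}
  F(ω) = -2πi·ΣRes = - \frac{2 \pi e^{- 18 \omega}}{2915} + \frac{108 \pi e^{- \frac{\omega}{3}}}{2915}

Case ω < 0 (upper half-plane, counterclockwise contour ⇒ F(ω) = +2πi·ΣRes):
  Res_{z = 18 i} g(z) = \frac{i e^{18 \omega}}{2915}
  Res_{z = \frac{i}{3}} g(z) = - \frac{54 i e^{\frac{\omega}{3}}}{2915}
  F(ω) = 2πi·ΣRes = \frac{2 \pi \left(54 e^{\frac{\omega}{3}} - e^{18 \omega}\right)}{2915}

Both cases combine into a single formula in |ω|:

F(ω) = - \frac{2 \pi e^{- 18 \left|{\omega}\right|}}{2915} + \frac{108 \pi e^{- \frac{\left|{\omega}\right|}{3}}}{2915}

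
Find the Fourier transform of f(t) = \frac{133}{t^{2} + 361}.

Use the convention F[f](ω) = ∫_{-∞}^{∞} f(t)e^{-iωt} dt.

F(ω) = 7 \pi e^{- 19 \left|{\omega}\right|}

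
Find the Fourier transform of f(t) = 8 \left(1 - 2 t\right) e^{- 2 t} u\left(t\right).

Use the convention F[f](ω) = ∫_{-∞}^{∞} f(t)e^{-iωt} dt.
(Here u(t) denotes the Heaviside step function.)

F(ω) = \frac{8 i \omega}{- \omega^{2} + 4 i \omega + 4}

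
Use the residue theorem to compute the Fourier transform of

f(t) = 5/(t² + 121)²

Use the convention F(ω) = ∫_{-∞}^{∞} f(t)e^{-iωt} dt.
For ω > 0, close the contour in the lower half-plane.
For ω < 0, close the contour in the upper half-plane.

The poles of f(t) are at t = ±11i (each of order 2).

Let g(z) = f(z)e^{-iωz}; for large |z| the factor e^{-iωz} decays in the lower half-plane when ω > 0 and in the upper half-plane when ω < 0.

Case ω > 0 (lower half-plane, clockwise contour ⇒ F(ω) = -2πi·ΣRes):
  Res_{z = - 11 i} g(z) = \frac{5 i \left(11 \omega + 1\right) e^{- 11 \omega}}{5324} (pole of order 2)
  F(ω) = -2πi·ΣRes = \frac{5 \pi \left(11 \omega + 1\right) e^{- 11 \omega}}{2662}

Case ω < 0 (upper half-plane, counterclockwise contour ⇒ F(ω) = +2πi·ΣRes):
  Res_{z = 11 i} g(z) = \frac{5 i \left(11 \omega - 1\right) e^{11 \omega}}{5324} (pole of order 2)
  F(ω) = 2πi·ΣRes = \frac{5 \pi \left(1 - 11 \omega\right) e^{11 \omega}}{2662}

Both cases combine into a single formula in |ω|:

F(ω) = \frac{5 \pi \left(11 \left|{\omega}\right| + 1\right) e^{- 11 \left|{\omega}\right|}}{2662}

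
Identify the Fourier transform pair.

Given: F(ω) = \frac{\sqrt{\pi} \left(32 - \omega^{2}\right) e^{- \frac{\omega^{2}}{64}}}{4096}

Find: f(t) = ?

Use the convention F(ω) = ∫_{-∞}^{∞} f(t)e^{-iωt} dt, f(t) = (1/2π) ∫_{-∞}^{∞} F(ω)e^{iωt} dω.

f(t) = t^{2} e^{- 16 t^{2}}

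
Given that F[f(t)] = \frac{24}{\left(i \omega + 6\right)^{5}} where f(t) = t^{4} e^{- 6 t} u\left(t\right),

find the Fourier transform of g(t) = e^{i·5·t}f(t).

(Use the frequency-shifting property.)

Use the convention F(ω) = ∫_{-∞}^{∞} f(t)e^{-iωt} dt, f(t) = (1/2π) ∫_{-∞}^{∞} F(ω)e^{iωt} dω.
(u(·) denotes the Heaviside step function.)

F[g](ω) = \frac{24}{\left(i \left(\omega - 5\right) + 6\right)^{5}}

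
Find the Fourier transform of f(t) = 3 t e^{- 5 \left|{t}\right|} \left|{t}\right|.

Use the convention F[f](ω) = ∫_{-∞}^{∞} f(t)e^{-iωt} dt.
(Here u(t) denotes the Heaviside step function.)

F(ω) = \frac{12 i \omega \left(\omega^{2} - 75\right)}{\left(\omega^{2} + 25\right)^{3}}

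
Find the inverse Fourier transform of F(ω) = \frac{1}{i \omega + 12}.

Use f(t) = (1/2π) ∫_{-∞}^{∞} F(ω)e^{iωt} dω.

f(t) = e^{- 12 t} u\left(t\right)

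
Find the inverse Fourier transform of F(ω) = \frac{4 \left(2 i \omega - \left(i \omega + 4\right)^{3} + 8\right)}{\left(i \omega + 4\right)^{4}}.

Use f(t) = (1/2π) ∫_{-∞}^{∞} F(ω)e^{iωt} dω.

f(t) = 4 \left(t^{2} - 1\right) e^{- 4 t} u\left(t\right)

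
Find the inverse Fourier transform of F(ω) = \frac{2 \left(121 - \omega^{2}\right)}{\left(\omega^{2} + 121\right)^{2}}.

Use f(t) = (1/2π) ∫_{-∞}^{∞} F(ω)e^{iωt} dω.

f(t) = e^{- 11 \left|{t}\right|} \left|{t}\right|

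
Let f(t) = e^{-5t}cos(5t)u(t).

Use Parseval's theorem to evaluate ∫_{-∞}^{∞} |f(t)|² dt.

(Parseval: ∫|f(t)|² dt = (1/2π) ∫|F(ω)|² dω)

∫|f(t)|² dt = \frac{3}{40}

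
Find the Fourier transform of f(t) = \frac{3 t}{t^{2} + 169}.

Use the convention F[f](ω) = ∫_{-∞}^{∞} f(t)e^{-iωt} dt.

F(ω) = - 3 i \pi e^{- 13 \left|{\omega}\right|} \operatorname{sign}{\left(\omega \right)}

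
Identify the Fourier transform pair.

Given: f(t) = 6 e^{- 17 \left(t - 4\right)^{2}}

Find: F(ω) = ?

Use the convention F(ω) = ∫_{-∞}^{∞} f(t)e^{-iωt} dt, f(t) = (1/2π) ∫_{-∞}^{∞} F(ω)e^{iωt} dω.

F(ω) = \frac{6 \sqrt{17} \sqrt{\pi} e^{- \frac{\omega \left(\omega + 272 i\right)}{68}}}{17}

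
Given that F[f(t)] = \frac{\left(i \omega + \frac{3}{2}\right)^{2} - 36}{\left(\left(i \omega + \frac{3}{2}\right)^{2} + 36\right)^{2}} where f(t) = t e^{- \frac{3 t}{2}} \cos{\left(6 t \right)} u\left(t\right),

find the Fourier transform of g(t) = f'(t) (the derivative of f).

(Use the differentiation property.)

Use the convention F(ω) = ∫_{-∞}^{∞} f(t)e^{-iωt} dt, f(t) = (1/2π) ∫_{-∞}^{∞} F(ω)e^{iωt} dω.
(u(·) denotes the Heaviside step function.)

F[g](ω) = \frac{4 i \omega \left(\left(2 i \omega + 3\right)^{2} - 144\right)}{\left(\left(2 i \omega + 3\right)^{2} + 144\right)^{2}}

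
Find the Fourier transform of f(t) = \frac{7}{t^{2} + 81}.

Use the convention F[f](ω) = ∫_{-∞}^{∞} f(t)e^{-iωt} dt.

F(ω) = \frac{7 \pi e^{- 9 \left|{\omega}\right|}}{9}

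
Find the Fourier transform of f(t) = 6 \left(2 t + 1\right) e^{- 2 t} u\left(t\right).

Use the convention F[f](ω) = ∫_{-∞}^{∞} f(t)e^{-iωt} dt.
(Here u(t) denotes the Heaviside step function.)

F(ω) = \frac{6 \left(- i \omega - 4\right)}{\omega^{2} - 4 i \omega - 4}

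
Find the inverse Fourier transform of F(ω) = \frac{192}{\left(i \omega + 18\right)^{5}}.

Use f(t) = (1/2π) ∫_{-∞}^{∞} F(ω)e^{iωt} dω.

f(t) = 8 t^{4} e^{- 18 t} u\left(t\right)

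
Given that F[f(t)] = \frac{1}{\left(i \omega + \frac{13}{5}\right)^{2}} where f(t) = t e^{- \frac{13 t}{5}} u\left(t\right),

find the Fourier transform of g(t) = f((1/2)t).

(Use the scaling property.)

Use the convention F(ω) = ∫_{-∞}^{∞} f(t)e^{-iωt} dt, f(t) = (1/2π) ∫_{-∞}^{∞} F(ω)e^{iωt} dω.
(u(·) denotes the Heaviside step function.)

F[g](ω) = \frac{50}{\left(10 i \omega + 13\right)^{2}}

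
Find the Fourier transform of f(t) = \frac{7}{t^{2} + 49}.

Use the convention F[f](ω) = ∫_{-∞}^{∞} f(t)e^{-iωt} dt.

F(ω) = \pi e^{- 7 \left|{\omega}\right|}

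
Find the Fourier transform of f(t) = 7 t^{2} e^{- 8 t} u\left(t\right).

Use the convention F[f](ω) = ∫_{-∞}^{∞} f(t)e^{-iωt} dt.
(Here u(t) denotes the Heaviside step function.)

F(ω) = \frac{14}{\left(i \omega + 8\right)^{3}}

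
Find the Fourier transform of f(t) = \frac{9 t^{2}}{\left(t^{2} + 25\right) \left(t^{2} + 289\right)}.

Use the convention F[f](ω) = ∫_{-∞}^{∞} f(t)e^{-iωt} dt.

F(ω) = \frac{3 \pi \left(17 - 5 e^{12 \left|{\omega}\right|}\right) e^{- 17 \left|{\omega}\right|}}{88}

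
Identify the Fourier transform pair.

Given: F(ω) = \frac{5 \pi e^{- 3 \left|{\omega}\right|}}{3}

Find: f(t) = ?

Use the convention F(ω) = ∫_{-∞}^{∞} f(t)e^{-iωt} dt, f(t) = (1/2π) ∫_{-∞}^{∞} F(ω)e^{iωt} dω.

f(t) = \frac{5}{t^{2} + 9}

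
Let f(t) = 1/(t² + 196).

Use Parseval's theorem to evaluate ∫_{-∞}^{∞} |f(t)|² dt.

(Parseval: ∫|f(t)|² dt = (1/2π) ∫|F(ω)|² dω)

∫|f(t)|² dt = \frac{\pi}{5488}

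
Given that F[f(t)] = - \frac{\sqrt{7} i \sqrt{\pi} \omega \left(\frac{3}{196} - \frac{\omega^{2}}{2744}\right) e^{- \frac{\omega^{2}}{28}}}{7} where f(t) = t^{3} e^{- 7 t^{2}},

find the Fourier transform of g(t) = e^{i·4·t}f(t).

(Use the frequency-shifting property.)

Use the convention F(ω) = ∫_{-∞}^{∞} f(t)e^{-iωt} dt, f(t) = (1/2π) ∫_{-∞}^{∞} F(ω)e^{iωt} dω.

F[g](ω) = \frac{\sqrt{7} i \sqrt{\pi} \left(\omega - 4\right) \left(\left(\omega - 4\right)^{2} - 42\right) e^{- \frac{\left(\omega - 4\right)^{2}}{28}}}{19208}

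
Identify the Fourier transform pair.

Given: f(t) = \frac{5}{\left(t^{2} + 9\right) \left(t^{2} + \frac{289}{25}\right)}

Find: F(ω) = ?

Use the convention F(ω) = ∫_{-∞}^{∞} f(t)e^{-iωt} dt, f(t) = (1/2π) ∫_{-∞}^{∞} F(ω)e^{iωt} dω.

F(ω) = \frac{125 \pi e^{- 3 \left|{\omega}\right|}}{192} - \frac{625 \pi e^{- \frac{17 \left|{\omega}\right|}{5}}}{1088}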